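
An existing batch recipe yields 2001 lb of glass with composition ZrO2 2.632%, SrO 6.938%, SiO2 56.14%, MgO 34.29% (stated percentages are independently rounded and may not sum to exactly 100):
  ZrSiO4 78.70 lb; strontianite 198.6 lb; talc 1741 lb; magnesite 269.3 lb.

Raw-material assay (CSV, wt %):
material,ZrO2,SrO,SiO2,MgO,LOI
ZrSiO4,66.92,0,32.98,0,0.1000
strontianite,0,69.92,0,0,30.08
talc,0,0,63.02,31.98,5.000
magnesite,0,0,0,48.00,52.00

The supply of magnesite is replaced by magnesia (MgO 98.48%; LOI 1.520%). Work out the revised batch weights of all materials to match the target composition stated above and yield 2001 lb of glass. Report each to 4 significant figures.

Revised batch per 2001 lb glass:
  ZrSiO4: 78.70 lb
  strontianite: 198.6 lb
  talc: 1741 lb
  magnesia: 131.3 lb
Total batch = 2150 lb; LOI loss = 148.9 lb

The intermediate values are shown (rounded to four significant digits) in the printout; every computation holds exact precision from first step to last. Each reported figure is rounded a single time — all derived quantities, which include net glass mass, four oxide percentages, the yield, ignition loss, totals, are re-derived in exact precision, as they appear in question or answer, using the weight values for 2001 lb of glass.
Target masses of each oxide per 2001 lb glass:
  ZrO2: 2.632% × 2001 = 52.67 lb
  SrO: 6.938% × 2001 = 138.8 lb
  SiO2: 56.14% × 2001 = 1123 lb
  MgO: 34.29% × 2001 = 686.1 lb
Oxide-by-oxide audit given the weights on record, relative to the basis at hand (every target is met by its sum given rounding of the digits):
  ZrO2: 78.70·0.6692 = 52.67 lb (target 52.67 lb)
  SrO: 198.6·0.6992 = 138.9 lb (target 138.8 lb)
  SiO2: 78.70·0.3298 + 1741·0.6302 = 1123 lb (target 1123 lb)
  MgO: 1741·0.3198 + 131.3·0.9848 = 686.1 lb (target 686.1 lb)
Mass balance on the glass: batch Σ − ignition loss = 2001 lb (the targets, summed, come to 2001 lb; versus the stated basis of 2001 lb — a pure rounding effect).
Total batch = Σ batch = 2150 lb; ignition loss, Σ(batch × LOI) = 148.9 lb; the yield ratio, glass ÷ batch: 93.07%.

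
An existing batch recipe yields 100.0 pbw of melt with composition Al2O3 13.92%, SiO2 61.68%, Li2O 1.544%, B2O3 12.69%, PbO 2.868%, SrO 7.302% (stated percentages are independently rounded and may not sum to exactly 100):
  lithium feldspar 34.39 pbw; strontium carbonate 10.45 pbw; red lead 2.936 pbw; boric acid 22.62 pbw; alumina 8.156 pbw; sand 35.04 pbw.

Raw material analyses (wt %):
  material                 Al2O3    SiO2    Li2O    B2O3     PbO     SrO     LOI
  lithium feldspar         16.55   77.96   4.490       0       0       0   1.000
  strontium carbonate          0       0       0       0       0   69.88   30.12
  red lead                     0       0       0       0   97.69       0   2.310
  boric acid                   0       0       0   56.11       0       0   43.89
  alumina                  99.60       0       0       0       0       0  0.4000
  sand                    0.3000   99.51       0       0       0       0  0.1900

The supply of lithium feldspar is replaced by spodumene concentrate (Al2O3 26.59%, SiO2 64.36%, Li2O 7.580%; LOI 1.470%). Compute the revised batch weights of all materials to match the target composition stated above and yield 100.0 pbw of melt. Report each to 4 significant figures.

Revised batch per 100.0 pbw melt:
  spodumene concentrate: 20.37 pbw
  strontium carbonate: 10.45 pbw
  red lead: 2.936 pbw
  boric acid: 22.62 pbw
  alumina: 8.391 pbw
  sand: 48.81 pbw
Total batch = 113.6 pbw; LOI loss = 13.57 pbw

Intermediates are printed rounded off to 4 significant digits in the working; the whole derivation runs at exact precision through every step. Each reported number takes just one rounding; all derived quantities (glass mass, the totals, ignition loss, the six compositions, yield) are re-derived from the batch weights for 100.0 pbw of glass at full float precision, as they appear in either problem or answer.
The oxide mass targets at 100.0 pbw melt:
  Al2O3: 13.92% × 100.0 = 13.92 pbw
  SiO2: 61.68% × 100.0 = 61.68 pbw
  Li2O: 1.544% × 100.0 = 1.544 pbw
  B2O3: 12.69% × 100.0 = 12.69 pbw
  PbO: 2.868% × 100.0 = 2.868 pbw
  SrO: 7.302% × 100.0 = 7.302 pbw
Mass-balance tally per oxide from the weights as reported, per the basis as stated (summed amounts equal target values exact up to rounding of places):
  Al2O3: 20.37·0.2659 + 8.391·0.9960 + 48.81·0.003000 = 13.92 pbw (target 13.92 pbw)
  SiO2: 20.37·0.6436 + 48.81·0.9951 = 61.68 pbw (target 61.68 pbw)
  Li2O: 20.37·0.07580 = 1.544 pbw (target 1.544 pbw)
  B2O3: 22.62·0.5611 = 12.69 pbw (target 12.69 pbw)
  PbO: 2.936·0.9769 = 2.868 pbw (target 2.868 pbw)
  SrO: 10.45·0.6988 = 7.302 pbw (target 7.302 pbw)
The glass-mass cross-check: net batch after ignition = 100.0 pbw (summing oxide targets gives 100.0 pbw; versus the stated basis of 100.0 pbw — rounding explains the deltas).
Batch total: Σ batch = 113.6 pbw; Σ batch·LOI gives LOI loss = 13.57 pbw; yield = glass ÷ total batch = 88.05%.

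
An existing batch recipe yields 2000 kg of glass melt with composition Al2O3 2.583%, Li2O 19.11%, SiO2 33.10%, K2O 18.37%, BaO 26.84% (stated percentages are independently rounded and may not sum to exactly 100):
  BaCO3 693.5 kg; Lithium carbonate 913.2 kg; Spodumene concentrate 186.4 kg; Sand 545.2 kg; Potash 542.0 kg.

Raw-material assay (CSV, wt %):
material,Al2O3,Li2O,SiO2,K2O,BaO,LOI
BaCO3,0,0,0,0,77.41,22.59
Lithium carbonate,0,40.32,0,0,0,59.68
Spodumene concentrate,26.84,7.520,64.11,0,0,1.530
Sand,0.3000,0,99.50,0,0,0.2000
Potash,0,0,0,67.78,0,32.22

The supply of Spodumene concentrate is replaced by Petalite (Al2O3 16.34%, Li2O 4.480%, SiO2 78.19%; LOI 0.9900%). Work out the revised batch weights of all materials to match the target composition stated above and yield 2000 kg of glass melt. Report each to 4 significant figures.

Values along the way appear, rounded to 4 significant figures, alongside each step — full float precision is held from start to finish. Each reported figure takes exactly one rounding — derived quantities are recomputed starting from the weights per 2000 kg of glass in exact precision (LOI, the five compositions, totals, the yield, glass mass), as they appear in problem or answer.
Target masses of each oxide per 2000 kg glass melt:
  Al2O3: 2.583% × 2000 = 51.66 kg
  Li2O: 19.11% × 2000 = 382.2 kg
  SiO2: 33.10% × 2000 = 662.0 kg
  K2O: 18.37% × 2000 = 367.4 kg
  BaO: 26.84% × 2000 = 536.8 kg
Checking each oxide sum given the weights on record, relative to the basis at hand (each sum matches its target mass given rounding of the digits):
  Al2O3: 308.4·0.1634 + 423.0·0.003000 = 51.66 kg (target 51.66 kg)
  Li2O: 913.7·0.4032 + 308.4·0.04480 = 382.2 kg (target 382.2 kg)
  SiO2: 308.4·0.7819 + 423.0·0.9950 = 662.0 kg (target 662.0 kg)
  K2O: 542.0·0.6778 = 367.4 kg (target 367.4 kg)
  BaO: 693.5·0.7741 = 536.8 kg (target 536.8 kg)
Glass-mass sanity pass: net batch after ignition = 2000 kg (oxide target masses add up to 2000 kg; with the basis standing at 2000 kg — any gap is answer rounding).
Whole-batch sum: Σ batch = 2881 kg; ignition loss, Σ(batch × LOI) = 880.5 kg; the yield ratio, glass ÷ batch: 69.43%.

Revised batch per 2000 kg glass melt:
  BaCO3: 693.5 kg
  Lithium carbonate: 913.7 kg
  Petalite: 308.4 kg
  Sand: 423.0 kg
  Potash: 542.0 kg
Total batch = 2881 kg; LOI loss = 880.5 kg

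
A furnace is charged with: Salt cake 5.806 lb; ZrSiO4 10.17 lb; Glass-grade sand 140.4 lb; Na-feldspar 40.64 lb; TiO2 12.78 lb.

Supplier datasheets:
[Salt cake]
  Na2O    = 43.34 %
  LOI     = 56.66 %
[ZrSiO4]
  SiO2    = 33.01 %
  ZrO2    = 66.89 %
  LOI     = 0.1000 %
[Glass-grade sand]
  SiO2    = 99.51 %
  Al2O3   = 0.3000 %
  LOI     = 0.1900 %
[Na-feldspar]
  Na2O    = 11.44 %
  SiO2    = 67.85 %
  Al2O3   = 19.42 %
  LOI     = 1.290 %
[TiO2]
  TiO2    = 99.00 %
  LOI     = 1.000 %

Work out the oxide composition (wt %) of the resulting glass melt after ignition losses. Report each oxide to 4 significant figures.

Glass mass = 205.6 lb (batch 209.8 − LOI 4.219).
Composition: Na2O 3.486%, TiO2 6.154%, SiO2 83.01%, Al2O3 4.044%, ZrO2 3.309%

In-progress results appear, with 4-significant-digit rounding, when written out — the working math maintains full float precision through every step; a single rounding yields every reported value — all derived quantities are re-derived from the weighed amounts on 205.6 lb of glass at full float precision (five oxide percentages, net glass mass, totals, yield, LOI) as quoted within the problem or answer text.
Mass of each oxide from the mix:
  Na2O: 5.806·0.4334 + 40.64·0.1144 = 7.166 lb
  TiO2: 12.78·0.9900 = 12.65 lb
  SiO2: 10.17·0.3301 + 140.4·0.9951 + 40.64·0.6785 = 170.6 lb
  Al2O3: 140.4·0.003000 + 40.64·0.1942 = 8.313 lb
  ZrO2: 10.17·0.6689 = 6.803 lb
LOI: 5.806·0.5666 + 10.17·0.001000 + 140.4·0.001900 + 40.64·0.01290 + 12.78·0.01000 = 4.219 lb
Glass mass = batch − LOI = 209.8 − 4.219 = 205.6 lb (= the summed oxide contributions)
wt %: oxide over glass, times 100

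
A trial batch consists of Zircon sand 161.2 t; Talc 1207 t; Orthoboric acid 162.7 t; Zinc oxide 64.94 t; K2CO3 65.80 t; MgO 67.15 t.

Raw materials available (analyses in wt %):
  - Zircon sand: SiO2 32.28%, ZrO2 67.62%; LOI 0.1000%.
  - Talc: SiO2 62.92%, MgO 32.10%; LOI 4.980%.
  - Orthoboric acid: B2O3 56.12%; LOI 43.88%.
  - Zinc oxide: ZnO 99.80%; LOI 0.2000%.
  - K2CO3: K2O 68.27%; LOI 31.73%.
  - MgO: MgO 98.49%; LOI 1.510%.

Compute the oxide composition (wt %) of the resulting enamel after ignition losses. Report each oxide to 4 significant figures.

Mid-chain values appear (rounded to four significant figures) on the page. All internal work keeps full float precision in all steps; each reported value includes exactly one rounding. The derived quantities (ignition loss, totals, net glass mass, the six compositions, yield) are rebuilt at full precision starting from the weights at 1575 t of glass exactly as shown in the question or the answer.
Oxide masses out of the charge:
  SiO2: 161.2·0.3228 + 1207·0.6292 = 811.5 t
  ZrO2: 161.2·0.6762 = 109.0 t
  K2O: 65.80·0.6827 = 44.92 t
  MgO: 1207·0.3210 + 67.15·0.9849 = 453.6 t
  B2O3: 162.7·0.5612 = 91.31 t
  ZnO: 64.94·0.9980 = 64.81 t
LOI: 161.2·0.001000 + 1207·0.04980 + 162.7·0.4388 + 64.94·0.002000 + 65.80·0.3173 + 67.15·0.01510 = 153.7 t
Net of LOI, the glass mass = 1729 − 153.7 = 1575 t (the oxide masses sum to this)
wt %: oxide over glass, times 100

Glass mass = 1575 t (batch 1729 − LOI 153.7).
Composition: SiO2 51.52%, ZrO2 6.920%, K2O 2.852%, MgO 28.80%, B2O3 5.797%, ZnO 4.115%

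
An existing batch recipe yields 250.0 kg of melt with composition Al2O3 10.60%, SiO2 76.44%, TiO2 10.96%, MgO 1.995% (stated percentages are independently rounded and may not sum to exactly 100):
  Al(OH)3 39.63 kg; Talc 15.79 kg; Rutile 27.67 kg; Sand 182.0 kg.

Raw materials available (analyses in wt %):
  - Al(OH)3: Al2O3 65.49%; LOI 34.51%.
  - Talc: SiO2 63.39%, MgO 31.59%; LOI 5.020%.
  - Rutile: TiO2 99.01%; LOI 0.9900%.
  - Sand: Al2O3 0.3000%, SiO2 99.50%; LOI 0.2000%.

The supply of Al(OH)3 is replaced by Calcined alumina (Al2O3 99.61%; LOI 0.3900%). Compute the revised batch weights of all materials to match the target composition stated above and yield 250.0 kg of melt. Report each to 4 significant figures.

Revised batch per 250.0 kg melt:
  Calcined alumina: 26.06 kg
  Talc: 15.79 kg
  Rutile: 27.67 kg
  Sand: 182.0 kg
Total batch = 251.5 kg; LOI loss = 1.532 kg

All arithmetic runs at exact precision at each step; mid-chain values are shown, with 4-significant-digit rounding, within the worked lines; a single rounding completes every reported value. The derived quantities, which include LOI, four oxide percentages, glass mass, the yield, the totals, are rebuilt in full float precision, as they appear in the question or the answer, using the weight values on 250.0 kg of glass.
Oxide mass targets, per 250.0 kg melt:
  Al2O3: 10.60% × 250.0 = 26.50 kg
  SiO2: 76.44% × 250.0 = 191.1 kg
  TiO2: 10.96% × 250.0 = 27.40 kg
  MgO: 1.995% × 250.0 = 4.988 kg
Mass-balance tally per oxide per the reported batch figures, on the stated basis (sum by sum, the targets are met once rounding is allowed for):
  Al2O3: 26.06·0.9961 + 182.0·0.003000 = 26.50 kg (target 26.50 kg)
  SiO2: 15.79·0.6339 + 182.0·0.9950 = 191.1 kg (target 191.1 kg)
  TiO2: 27.67·0.9901 = 27.40 kg (target 27.40 kg)
  MgO: 15.79·0.3159 = 4.988 kg (target 4.988 kg)
Glass-mass bookkeeping: batch Σ − ignition loss = 250.0 kg (summing oxide targets gives 250.0 kg; against the stated basis, 250.0 kg — differing by rounding only).
Adding the batch up: Σ batch = 251.5 kg; ignition loss, Σ(batch × LOI) = 1.532 kg; yield: glass divided by total = 99.39%.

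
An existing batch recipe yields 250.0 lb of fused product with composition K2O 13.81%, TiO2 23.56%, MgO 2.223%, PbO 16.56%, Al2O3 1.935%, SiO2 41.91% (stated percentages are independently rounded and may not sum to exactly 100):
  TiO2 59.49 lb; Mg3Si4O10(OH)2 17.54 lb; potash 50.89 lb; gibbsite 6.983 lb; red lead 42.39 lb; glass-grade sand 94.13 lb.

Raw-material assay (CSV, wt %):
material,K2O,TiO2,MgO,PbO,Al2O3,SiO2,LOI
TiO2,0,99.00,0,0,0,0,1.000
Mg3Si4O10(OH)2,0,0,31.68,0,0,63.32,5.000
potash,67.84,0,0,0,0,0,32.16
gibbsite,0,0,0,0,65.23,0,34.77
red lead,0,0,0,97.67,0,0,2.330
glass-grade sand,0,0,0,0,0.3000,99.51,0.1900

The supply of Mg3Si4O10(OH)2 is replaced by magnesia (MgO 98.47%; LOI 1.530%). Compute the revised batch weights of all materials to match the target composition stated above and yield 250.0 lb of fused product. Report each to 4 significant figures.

In-progress results are shown with 4-significant-digit rounding in the printout. The whole derivation keeps exact precision all the way through. A single rounding produces each reported number. The derived quantities are recomputed from the weighed amounts on 250.0 lb of glass at full precision (totals, yield, six oxide percentages, net glass mass, LOI) as written in either problem or answer.
The oxide mass targets at 250.0 lb fused product:
  K2O: 13.81% × 250.0 = 34.52 lb
  TiO2: 23.56% × 250.0 = 58.90 lb
  MgO: 2.223% × 250.0 = 5.558 lb
  PbO: 16.56% × 250.0 = 41.40 lb
  Al2O3: 1.935% × 250.0 = 4.838 lb
  SiO2: 41.91% × 250.0 = 104.8 lb
Checking each oxide sum given the weights on record, on the stated basis (each sum matches its target mass inside rounding margins):
  K2O: 50.89·0.6784 = 34.52 lb (target 34.52 lb)
  TiO2: 59.49·0.9900 = 58.90 lb (target 58.90 lb)
  MgO: 5.644·0.9847 = 5.558 lb (target 5.558 lb)
  PbO: 42.39·0.9767 = 41.40 lb (target 41.40 lb)
  Al2O3: 6.932·0.6523 + 105.3·0.003000 = 4.838 lb (target 4.838 lb)
  SiO2: 105.3·0.9951 = 104.8 lb (target 104.8 lb)
The glass-mass cross-check: total batch − LOI = 250.0 lb (per-oxide target masses sum to 250.0 lb; versus the stated basis of 250.0 lb — deltas are rounding alone).
Summing the batch: Σ batch = 270.6 lb; loss to ignition Σ batch·LOI = 20.65 lb; as yield: glass ÷ batch → 92.37%.

Revised batch per 250.0 lb fused product:
  TiO2: 59.49 lb
  magnesia: 5.644 lb
  potash: 50.89 lb
  gibbsite: 6.932 lb
  red lead: 42.39 lb
  glass-grade sand: 105.3 lb
Total batch = 270.6 lb; LOI loss = 20.65 lb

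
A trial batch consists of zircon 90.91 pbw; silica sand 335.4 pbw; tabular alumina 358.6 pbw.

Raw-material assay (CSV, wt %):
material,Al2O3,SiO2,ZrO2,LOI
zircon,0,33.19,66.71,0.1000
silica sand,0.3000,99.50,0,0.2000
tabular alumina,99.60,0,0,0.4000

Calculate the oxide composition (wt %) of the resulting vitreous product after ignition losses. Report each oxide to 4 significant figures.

Glass mass = 782.7 pbw (batch 784.9 − LOI 2.196).
Composition: Al2O3 45.76%, SiO2 46.49%, ZrO2 7.748%

The whole derivation keeps exact precision through the solve. Intermediates are shown rounded to four significant figures alongside each step — a single rounding yields each reported figure — derived quantities, which include glass mass, ignition loss, three oxide percentages, yield, the totals, are rebuilt at full precision, as set out in problem or answer, from the batch weights on 782.7 pbw of glass.
Mass of each oxide from the mix:
  Al2O3: 335.4·0.003000 + 358.6·0.9960 = 358.2 pbw
  SiO2: 90.91·0.3319 + 335.4·0.9950 = 363.9 pbw
  ZrO2: 90.91·0.6671 = 60.65 pbw
LOI: 90.91·0.001000 + 335.4·0.002000 + 358.6·0.004000 = 2.196 pbw
batch − LOI leaves glass = 784.9 − 2.196 = 782.7 pbw (= the summed oxide contributions)
each oxide over glass, ×100, is wt %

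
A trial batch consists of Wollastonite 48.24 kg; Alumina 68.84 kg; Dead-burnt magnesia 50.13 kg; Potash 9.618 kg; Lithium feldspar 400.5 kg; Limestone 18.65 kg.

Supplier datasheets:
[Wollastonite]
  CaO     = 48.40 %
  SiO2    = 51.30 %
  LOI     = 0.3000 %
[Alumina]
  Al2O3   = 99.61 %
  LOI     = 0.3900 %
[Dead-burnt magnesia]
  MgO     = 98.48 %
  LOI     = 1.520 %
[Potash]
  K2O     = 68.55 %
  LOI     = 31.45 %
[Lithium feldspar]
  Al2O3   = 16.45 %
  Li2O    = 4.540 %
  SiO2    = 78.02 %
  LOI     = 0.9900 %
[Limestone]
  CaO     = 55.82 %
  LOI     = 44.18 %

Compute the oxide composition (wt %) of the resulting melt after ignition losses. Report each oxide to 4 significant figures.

All internal work maintains full float precision through the solve. In-progress results are displayed, with 4-significant-figure rounding, in the working. A single rounding yields every reported result; all derived quantities (the yield, the six compositions, LOI, the totals, net glass mass) are recomputed from the weighed amounts per 579.6 kg of glass at exact precision, as they appear in the problem or answer text.
Delivered oxide masses:
  Al2O3: 68.84·0.9961 + 400.5·0.1645 = 134.5 kg
  MgO: 50.13·0.9848 = 49.37 kg
  CaO: 48.24·0.4840 + 18.65·0.5582 = 33.76 kg
  Li2O: 400.5·0.04540 = 18.18 kg
  SiO2: 48.24·0.5130 + 400.5·0.7802 = 337.2 kg
  K2O: 9.618·0.6855 = 6.593 kg
LOI: 48.24·0.003000 + 68.84·0.003900 + 50.13·0.01520 + 9.618·0.3145 + 400.5·0.009900 + 18.65·0.4418 = 16.40 kg
Glass mass = batch − LOI = 596.0 − 16.40 = 579.6 kg (matching Σ of the oxides)
percent share: oxide ÷ glass, ×100

Glass mass = 579.6 kg (batch 596.0 − LOI 16.40).
Composition: Al2O3 23.20%, MgO 8.518%, CaO 5.825%, Li2O 3.137%, SiO2 58.18%, K2O 1.138%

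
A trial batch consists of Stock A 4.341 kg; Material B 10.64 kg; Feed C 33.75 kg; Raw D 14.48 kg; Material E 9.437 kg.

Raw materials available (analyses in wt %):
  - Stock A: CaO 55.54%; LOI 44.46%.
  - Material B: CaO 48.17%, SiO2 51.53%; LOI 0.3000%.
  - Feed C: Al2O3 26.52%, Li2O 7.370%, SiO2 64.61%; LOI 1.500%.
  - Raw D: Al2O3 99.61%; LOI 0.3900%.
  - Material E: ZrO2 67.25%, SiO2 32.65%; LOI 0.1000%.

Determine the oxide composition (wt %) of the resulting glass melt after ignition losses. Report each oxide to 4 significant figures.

Glass mass = 70.11 kg (batch 72.65 − LOI 2.534).
Composition: CaO 10.75%, Al2O3 33.34%, ZrO2 9.052%, Li2O 3.548%, SiO2 43.32%

Intermediates are shown with 4-significant-digit rounding in the working. Full float precision is maintained throughout — each reported number sees exactly one rounding — all derived quantities (ignition loss, yield, glass mass, five oxide percentages, totals) are computed at full precision using the weight values for 70.11 kg of glass, precisely as stated by problem or answer.
Delivered oxide masses:
  CaO: 4.341·0.5554 + 10.64·0.4817 = 7.536 kg
  Al2O3: 33.75·0.2652 + 14.48·0.9961 = 23.37 kg
  ZrO2: 9.437·0.6725 = 6.346 kg
  Li2O: 33.75·0.07370 = 2.487 kg
  SiO2: 10.64·0.5153 + 33.75·0.6461 + 9.437·0.3265 = 30.37 kg
LOI: 4.341·0.4446 + 10.64·0.003000 + 33.75·0.01500 + 14.48·0.003900 + 9.437·0.001000 = 2.534 kg
Glass mass = batch − LOI = 72.65 − 2.534 = 70.11 kg (= the summed oxide contributions)
wt %: oxide over glass, times 100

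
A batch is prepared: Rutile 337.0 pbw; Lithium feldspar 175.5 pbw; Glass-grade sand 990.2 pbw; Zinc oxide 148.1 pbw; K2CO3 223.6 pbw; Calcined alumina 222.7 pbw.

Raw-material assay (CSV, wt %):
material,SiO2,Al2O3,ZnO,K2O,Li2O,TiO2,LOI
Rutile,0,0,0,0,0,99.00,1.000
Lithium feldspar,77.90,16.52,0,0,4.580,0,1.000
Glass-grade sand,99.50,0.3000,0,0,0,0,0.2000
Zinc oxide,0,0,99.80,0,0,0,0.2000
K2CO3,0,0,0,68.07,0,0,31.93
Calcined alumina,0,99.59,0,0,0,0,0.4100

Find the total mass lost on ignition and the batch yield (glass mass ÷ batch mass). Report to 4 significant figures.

LOI loss = 79.71 pbw; glass = 2017 pbw; yield = 96.20%

In-progress results are displayed, rounded to four significant figures, at each printed step — all internal work carries full float precision end to end. Every reported figure takes just one rounding; all derived quantities (six oxide percentages, totals, the yield, LOI, net glass mass) are recomputed from the batch weights on 2017 pbw of glass at full float precision as quoted within either problem or answer.
Each material's LOI contribution:
  Rutile: 337.0 × 0.01000 = 3.370 pbw
  Lithium feldspar: 175.5 × 0.01000 = 1.755 pbw
  Glass-grade sand: 990.2 × 0.002000 = 1.980 pbw
  Zinc oxide: 148.1 × 0.002000 = 0.2962 pbw
  K2CO3: 223.6 × 0.3193 = 71.40 pbw
  Calcined alumina: 222.7 × 0.004100 = 0.9131 pbw
Total LOI = 79.71 pbw
Glass = batch − LOI = 2097 − 79.71 = 2017 pbw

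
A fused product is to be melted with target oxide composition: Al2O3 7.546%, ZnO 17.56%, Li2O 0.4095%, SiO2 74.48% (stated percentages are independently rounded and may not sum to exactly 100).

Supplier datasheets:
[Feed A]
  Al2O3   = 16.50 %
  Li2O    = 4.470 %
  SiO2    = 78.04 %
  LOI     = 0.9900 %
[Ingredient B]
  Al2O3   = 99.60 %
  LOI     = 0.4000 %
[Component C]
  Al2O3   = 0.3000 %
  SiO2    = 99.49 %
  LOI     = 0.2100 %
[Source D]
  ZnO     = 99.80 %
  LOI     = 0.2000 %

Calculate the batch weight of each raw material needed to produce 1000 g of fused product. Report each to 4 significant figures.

Batch per 1000 g fused product:
  Feed A: 91.61 g
  Ingredient B: 58.55 g
  Component C: 676.8 g
  Source D: 176.0 g
Total batch = 1003 g; LOI loss = 2.914 g; yield = 99.71%

The working math keeps full precision at every stage — rounding to 4 significant digits extends to every mid-chain value as displayed. Every reported result takes a single rounding; all derived quantities (yield, net glass mass, the four compositions, totals, ignition loss) are recomputed from the batch weights at 1000 g of glass at exact precision, as they appear in question or answer.
Target masses of each oxide per 1000 g fused product:
  Al2O3: 7.546% × 1000 = 75.46 g
  ZnO: 17.56% × 1000 = 175.6 g
  Li2O: 0.4095% × 1000 = 4.095 g
  SiO2: 74.48% × 1000 = 744.8 g
Per-oxide balance check with the batch weights as given, for the quoted basis mass (every target is met by its sum once rounding is allowed for):
  Al2O3: 91.61·0.1650 + 58.55·0.9960 + 676.8·0.003000 = 75.46 g (target 75.46 g)
  ZnO: 176.0·0.9980 = 175.6 g (target 175.6 g)
  Li2O: 91.61·0.04470 = 4.095 g (target 4.095 g)
  SiO2: 91.61·0.7804 + 676.8·0.9949 = 744.8 g (target 744.8 g)
Glass-mass bookkeeping: net batch after ignition = 1000 g (summing oxide targets gives 1000 g; the stated basis being 1000 g — rounding explains the deltas).
Batch total: Σ batch = 1003 g; LOI removed, Σ of batch·LOI: 2.914 g; yield: glass divided by total = 99.71%.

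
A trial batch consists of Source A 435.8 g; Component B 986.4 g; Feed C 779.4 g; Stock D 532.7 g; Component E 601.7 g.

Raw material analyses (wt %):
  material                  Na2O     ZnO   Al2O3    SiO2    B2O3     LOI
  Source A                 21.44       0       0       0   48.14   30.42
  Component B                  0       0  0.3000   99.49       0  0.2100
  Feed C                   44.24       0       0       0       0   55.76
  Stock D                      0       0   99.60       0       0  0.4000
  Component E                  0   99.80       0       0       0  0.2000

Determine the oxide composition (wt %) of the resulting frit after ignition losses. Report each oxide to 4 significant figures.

Intermediates appear, rounded to 4 significant digits, when written out. Every computation runs at exact precision through every step. Every reported value receives exactly one rounding; all derived quantities are rebuilt at full float precision (totals, the yield, ignition loss, five oxide percentages, glass mass) from the batch weights at 2763 g of glass as they appear in either problem or answer.
Oxide-by-oxide delivered mass:
  Na2O: 435.8·0.2144 + 779.4·0.4424 = 438.2 g
  ZnO: 601.7·0.9980 = 600.5 g
  Al2O3: 986.4·0.003000 + 532.7·0.9960 = 533.5 g
  SiO2: 986.4·0.9949 = 981.4 g
  B2O3: 435.8·0.4814 = 209.8 g
LOI: 435.8·0.3042 + 986.4·0.002100 + 779.4·0.5576 + 532.7·0.004000 + 601.7·0.002000 = 572.6 g
Glass = total batch minus LOI = 3336 − 572.6 = 2763 g (= Σ oxide masses)
percent share: oxide ÷ glass, ×100

Glass mass = 2763 g (batch 3336 − LOI 572.6).
Composition: Na2O 15.86%, ZnO 21.73%, Al2O3 19.31%, SiO2 35.51%, B2O3 7.592%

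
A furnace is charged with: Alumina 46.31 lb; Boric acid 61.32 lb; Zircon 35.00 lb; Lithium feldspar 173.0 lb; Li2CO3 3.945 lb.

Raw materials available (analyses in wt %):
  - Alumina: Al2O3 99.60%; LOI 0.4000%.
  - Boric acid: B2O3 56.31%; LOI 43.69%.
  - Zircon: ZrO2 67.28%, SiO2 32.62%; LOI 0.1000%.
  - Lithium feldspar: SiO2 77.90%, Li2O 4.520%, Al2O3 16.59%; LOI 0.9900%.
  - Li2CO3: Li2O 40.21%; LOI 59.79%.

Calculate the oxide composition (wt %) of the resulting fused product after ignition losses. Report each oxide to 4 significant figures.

Mid-chain values appear rounded to four significant digits in the printout. All internal work maintains full float precision from start to finish — exactly one rounding goes into each reported number — the derived quantities are computed starting from the weights at 288.5 lb of glass in exact precision (LOI, glass mass, the five compositions, the totals, yield), as set out in either problem or answer.
Oxide masses out of the charge:
  ZrO2: 35.00·0.6728 = 23.55 lb
  SiO2: 35.00·0.3262 + 173.0·0.7790 = 146.2 lb
  Li2O: 173.0·0.04520 + 3.945·0.4021 = 9.406 lb
  Al2O3: 46.31·0.9960 + 173.0·0.1659 = 74.83 lb
  B2O3: 61.32·0.5631 = 34.53 lb
LOI: 46.31·0.004000 + 61.32·0.4369 + 35.00·0.001000 + 173.0·0.009900 + 3.945·0.5979 = 31.08 lb
Glass mass = batch − LOI = 319.6 − 31.08 = 288.5 lb (equal to the oxide-mass sum)
wt %: oxide over glass, times 100

Glass mass = 288.5 lb (batch 319.6 − LOI 31.08).
Composition: ZrO2 8.162%, SiO2 50.67%, Li2O 3.260%, Al2O3 25.94%, B2O3 11.97%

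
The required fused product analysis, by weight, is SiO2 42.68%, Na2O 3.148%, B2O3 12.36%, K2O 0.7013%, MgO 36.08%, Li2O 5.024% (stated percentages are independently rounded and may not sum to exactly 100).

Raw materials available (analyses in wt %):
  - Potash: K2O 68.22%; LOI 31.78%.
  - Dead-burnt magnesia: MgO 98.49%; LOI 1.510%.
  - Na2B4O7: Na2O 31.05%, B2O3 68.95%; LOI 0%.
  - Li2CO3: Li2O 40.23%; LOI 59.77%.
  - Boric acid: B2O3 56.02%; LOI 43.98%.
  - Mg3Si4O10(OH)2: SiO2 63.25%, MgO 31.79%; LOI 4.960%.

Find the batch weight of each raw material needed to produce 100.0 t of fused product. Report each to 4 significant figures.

The whole derivation keeps full precision at all times — in-progress results are displayed (rounded to 4 significant digits) as written. Exactly one rounding lands on each reported result. All derived quantities (the totals, ignition loss, yield, net glass mass, the six compositions) are recomputed at full precision from the weighed amounts on 100.0 t of glass, exactly as shown in the problem or answer text.
Per-oxide target masses for 100.0 t fused product:
  SiO2: 42.68% × 100.0 = 42.68 t
  Na2O: 3.148% × 100.0 = 3.148 t
  B2O3: 12.36% × 100.0 = 12.36 t
  K2O: 0.7013% × 100.0 = 0.7013 t
  MgO: 36.08% × 100.0 = 36.08 t
  Li2O: 5.024% × 100.0 = 5.024 t
Oxide-by-oxide audit working from each reported weight, on the stated basis (delivered sums recover each target once rounding is allowed for):
  SiO2: 67.48·0.6325 = 42.68 t (target 42.68 t)
  Na2O: 10.14·0.3105 = 3.148 t (target 3.148 t)
  B2O3: 10.14·0.6895 + 9.585·0.5602 = 12.36 t (target 12.36 t)
  K2O: 1.028·0.6822 = 0.7013 t (target 0.7013 t)
  MgO: 14.85·0.9849 + 67.48·0.3179 = 36.08 t (target 36.08 t)
  Li2O: 12.49·0.4023 = 5.025 t (target 5.024 t)
Glass mass check: whole batch net of LOI = 99.99 t (the Σ of target masses is 99.99 t; with the basis standing at 100.0 t — any gap is answer rounding).
Batch total: Σ batch = 115.6 t; ignition loss, Σ(batch × LOI) = 15.58 t; yield, glass over the total, = 86.52%.

Batch per 100.0 t fused product:
  Potash: 1.028 t
  Dead-burnt magnesia: 14.85 t
  Na2B4O7: 10.14 t
  Li2CO3: 12.49 t
  Boric acid: 9.585 t
  Mg3Si4O10(OH)2: 67.48 t
Total batch = 115.6 t; LOI loss = 15.58 t; yield = 86.52%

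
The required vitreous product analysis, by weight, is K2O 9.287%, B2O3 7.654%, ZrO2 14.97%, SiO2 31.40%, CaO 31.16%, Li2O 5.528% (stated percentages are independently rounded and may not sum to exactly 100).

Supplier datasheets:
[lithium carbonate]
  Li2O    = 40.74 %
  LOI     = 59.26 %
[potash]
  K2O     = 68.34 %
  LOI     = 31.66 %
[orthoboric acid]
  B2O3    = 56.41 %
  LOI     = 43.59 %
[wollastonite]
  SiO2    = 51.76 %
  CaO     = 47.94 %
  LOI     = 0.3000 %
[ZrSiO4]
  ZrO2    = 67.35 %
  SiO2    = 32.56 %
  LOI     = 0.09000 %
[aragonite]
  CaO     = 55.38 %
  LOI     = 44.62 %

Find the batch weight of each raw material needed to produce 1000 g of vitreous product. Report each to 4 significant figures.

Batch per 1000 g vitreous product:
  lithium carbonate: 135.7 g
  potash: 135.9 g
  orthoboric acid: 135.7 g
  wollastonite: 466.8 g
  ZrSiO4: 222.3 g
  aragonite: 158.5 g
Total batch = 1255 g; LOI loss = 254.9 g; yield = 79.69%

The intermediate values are printed (rounded to four significant digits) in the working; every computation maintains exact precision from start to finish — every reported number carries a single rounding; derived quantities (the yield, ignition loss, the six compositions, totals, glass mass) are computed using the weight values for 1000 g of glass in exact precision as they appear in the problem or the answer.
The oxide mass targets at 1000 g vitreous product:
  K2O: 9.287% × 1000 = 92.87 g
  B2O3: 7.654% × 1000 = 76.54 g
  ZrO2: 14.97% × 1000 = 149.7 g
  SiO2: 31.40% × 1000 = 314.0 g
  CaO: 31.16% × 1000 = 311.6 g
  Li2O: 5.528% × 1000 = 55.28 g
Verifying the oxide balance given the weights on record, against the basis in use (every target is met by its sum exact up to rounding of places):
  K2O: 135.9·0.6834 = 92.87 g (target 92.87 g)
  B2O3: 135.7·0.5641 = 76.55 g (target 76.54 g)
  ZrO2: 222.3·0.6735 = 149.7 g (target 149.7 g)
  SiO2: 466.8·0.5176 + 222.3·0.3256 = 314.0 g (target 314.0 g)
  CaO: 466.8·0.4794 + 158.5·0.5538 = 311.6 g (target 311.6 g)
  Li2O: 135.7·0.4074 = 55.28 g (target 55.28 g)
Glass-mass closure: the batch minus its LOI: 1000 g (per-oxide target masses sum to 1000 g; stated basis 1000 g — a pure rounding effect).
Batch grand total — Σ batch = 1255 g; loss to ignition Σ batch·LOI = 254.9 g; yield = glass ÷ total batch = 79.69%.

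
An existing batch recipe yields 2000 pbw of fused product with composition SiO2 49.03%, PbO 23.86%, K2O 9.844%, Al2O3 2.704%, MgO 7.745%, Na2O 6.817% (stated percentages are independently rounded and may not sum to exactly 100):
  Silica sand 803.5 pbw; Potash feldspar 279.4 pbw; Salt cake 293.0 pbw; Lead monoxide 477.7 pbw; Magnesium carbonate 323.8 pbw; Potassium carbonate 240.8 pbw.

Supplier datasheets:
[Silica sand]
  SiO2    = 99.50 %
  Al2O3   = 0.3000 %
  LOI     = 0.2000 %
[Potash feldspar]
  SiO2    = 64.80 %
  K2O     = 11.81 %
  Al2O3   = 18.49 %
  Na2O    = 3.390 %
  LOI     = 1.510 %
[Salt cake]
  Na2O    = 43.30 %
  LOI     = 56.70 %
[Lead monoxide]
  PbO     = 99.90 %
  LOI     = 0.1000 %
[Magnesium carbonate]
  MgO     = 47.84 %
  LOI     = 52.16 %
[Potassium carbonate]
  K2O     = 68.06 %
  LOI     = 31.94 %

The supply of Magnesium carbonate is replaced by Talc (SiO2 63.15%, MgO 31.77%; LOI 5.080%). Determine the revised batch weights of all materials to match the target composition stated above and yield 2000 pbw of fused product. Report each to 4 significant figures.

Intermediates are printed with 4-significant-figure rounding within the worked lines — all internal work maintains full float precision through the solve. Exactly one rounding is applied to each reported result; the derived quantities (six oxide percentages, the totals, ignition loss, yield, glass mass) are computed from the batch weights on 2000 pbw of glass at full precision, exactly as printed in question or answer.
Target masses of each oxide per 2000 pbw fused product:
  SiO2: 49.03% × 2000 = 980.6 pbw
  PbO: 23.86% × 2000 = 477.2 pbw
  K2O: 9.844% × 2000 = 196.9 pbw
  Al2O3: 2.704% × 2000 = 54.08 pbw
  MgO: 7.745% × 2000 = 154.9 pbw
  Na2O: 6.817% × 2000 = 136.3 pbw
Sums-versus-targets review per the reported batch figures, relative to the basis at hand (each sum matches its target mass up to rounding of the answer):
  SiO2: 490.8·0.9950 + 284.5·0.6480 + 487.6·0.6315 = 980.6 pbw (target 980.6 pbw)
  PbO: 477.7·0.9990 = 477.2 pbw (target 477.2 pbw)
  K2O: 284.5·0.1181 + 239.9·0.6806 = 196.9 pbw (target 196.9 pbw)
  Al2O3: 490.8·0.003000 + 284.5·0.1849 = 54.08 pbw (target 54.08 pbw)
  MgO: 487.6·0.3177 = 154.9 pbw (target 154.9 pbw)
  Na2O: 284.5·0.03390 + 292.6·0.4330 = 136.3 pbw (target 136.3 pbw)
Glass-mass closure: total batch − LOI = 2000 pbw (targets for the oxides total 2000 pbw; stated basis 2000 pbw — any gap is answer rounding).
Summing the batch: Σ batch = 2273 pbw; LOI loss = Σ batch·LOI = 273.1 pbw; glass ÷ batch gives a yield of 87.99%.

Revised batch per 2000 pbw fused product:
  Silica sand: 490.8 pbw
  Potash feldspar: 284.5 pbw
  Salt cake: 292.6 pbw
  Lead monoxide: 477.7 pbw
  Talc: 487.6 pbw
  Potassium carbonate: 239.9 pbw
Total batch = 2273 pbw; LOI loss = 273.1 pbw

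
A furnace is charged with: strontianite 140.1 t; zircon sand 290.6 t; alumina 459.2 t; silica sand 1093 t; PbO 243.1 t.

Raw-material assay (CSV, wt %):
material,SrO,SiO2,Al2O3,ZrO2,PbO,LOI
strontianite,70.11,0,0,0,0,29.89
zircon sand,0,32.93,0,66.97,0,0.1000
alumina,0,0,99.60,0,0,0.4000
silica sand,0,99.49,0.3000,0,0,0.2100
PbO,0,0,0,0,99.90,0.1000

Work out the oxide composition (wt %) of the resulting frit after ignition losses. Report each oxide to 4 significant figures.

Every computation runs at full float precision through every step — in-progress results appear, rounded to four significant figures, within the worked lines — each reported value is rounded just once; derived quantities (LOI, the totals, glass mass, the yield, the five compositions) are re-derived using the weight values at 2179 t of glass in full float precision exactly as printed in either problem or answer.
Oxide masses out of the charge:
  SrO: 140.1·0.7011 = 98.22 t
  SiO2: 290.6·0.3293 + 1093·0.9949 = 1183 t
  Al2O3: 459.2·0.9960 + 1093·0.003000 = 460.6 t
  ZrO2: 290.6·0.6697 = 194.6 t
  PbO: 243.1·0.9990 = 242.9 t
LOI: 140.1·0.2989 + 290.6·0.001000 + 459.2·0.004000 + 1093·0.002100 + 243.1·0.001000 = 46.54 t
Glass mass = batch − LOI = 2226 − 46.54 = 2179 t (= Σ oxide masses)
each oxide over glass, ×100, is wt %

Glass mass = 2179 t (batch 2226 − LOI 46.54).
Composition: SrO 4.507%, SiO2 54.29%, Al2O3 21.14%, ZrO2 8.930%, PbO 11.14%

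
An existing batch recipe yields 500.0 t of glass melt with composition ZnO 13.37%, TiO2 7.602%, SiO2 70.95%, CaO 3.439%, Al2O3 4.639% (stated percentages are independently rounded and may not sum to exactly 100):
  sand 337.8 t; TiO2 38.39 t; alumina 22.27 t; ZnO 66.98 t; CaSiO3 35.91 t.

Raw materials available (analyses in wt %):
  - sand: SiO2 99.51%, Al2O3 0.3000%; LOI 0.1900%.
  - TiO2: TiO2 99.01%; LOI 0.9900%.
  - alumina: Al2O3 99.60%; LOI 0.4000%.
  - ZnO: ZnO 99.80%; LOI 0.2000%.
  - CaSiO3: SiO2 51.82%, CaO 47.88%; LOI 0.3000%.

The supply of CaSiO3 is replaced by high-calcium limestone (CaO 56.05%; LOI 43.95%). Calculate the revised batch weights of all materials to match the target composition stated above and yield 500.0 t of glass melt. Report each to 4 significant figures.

Revised batch per 500.0 t glass melt:
  sand: 356.5 t
  TiO2: 38.39 t
  alumina: 22.21 t
  ZnO: 66.98 t
  high-calcium limestone: 30.68 t
Total batch = 514.8 t; LOI loss = 14.76 t

Mid-chain values are printed, rounded to 4 significant figures, on the page — each numeric step maintains full float precision at each step. Each reported number carries a single rounding. The derived quantities are carried in full float precision (ignition loss, totals, five oxide percentages, glass mass, the yield) from the batch weights at 500.0 t of glass, exactly as shown in the problem or the answer.
Oxide-by-oxide targets in 500.0 t glass melt:
  ZnO: 13.37% × 500.0 = 66.85 t
  TiO2: 7.602% × 500.0 = 38.01 t
  SiO2: 70.95% × 500.0 = 354.8 t
  CaO: 3.439% × 500.0 = 17.20 t
  Al2O3: 4.639% × 500.0 = 23.20 t
Verifying the oxide balance per the reported batch figures, versus the basis set out (sum by sum, the targets are met modulo rounding of the values):
  ZnO: 66.98·0.9980 = 66.85 t (target 66.85 t)
  TiO2: 38.39·0.9901 = 38.01 t (target 38.01 t)
  SiO2: 356.5·0.9951 = 354.8 t (target 354.8 t)
  CaO: 30.68·0.5605 = 17.20 t (target 17.20 t)
  Al2O3: 356.5·0.003000 + 22.21·0.9960 = 23.19 t (target 23.20 t)
The glass-mass cross-check: batch Σ − ignition loss = 500.0 t (summing oxide targets gives 500.0 t; the stated basis being 500.0 t — gaps are rounding artifacts).
Whole-batch sum: Σ batch = 514.8 t; LOI loss = Σ batch·LOI = 14.76 t; glass ÷ batch gives a yield of 97.13%.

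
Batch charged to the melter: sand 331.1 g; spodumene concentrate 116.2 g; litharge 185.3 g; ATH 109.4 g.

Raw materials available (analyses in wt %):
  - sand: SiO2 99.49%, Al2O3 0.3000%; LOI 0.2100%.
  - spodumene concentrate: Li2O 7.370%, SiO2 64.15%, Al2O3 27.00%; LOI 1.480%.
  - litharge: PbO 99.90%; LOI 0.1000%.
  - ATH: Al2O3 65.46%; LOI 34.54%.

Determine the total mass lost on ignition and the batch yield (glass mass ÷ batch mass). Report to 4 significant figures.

LOI loss = 40.39 g; glass = 701.6 g; yield = 94.56%

The whole derivation runs at exact precision all the way through. The intermediate values appear (rounded to 4 significant figures) across the worked steps; each reported figure is rounded only once. All derived quantities, including glass mass, ignition loss, the yield, four oxide percentages, totals, are computed using the weight values for 701.6 g of glass in exact precision as quoted within the problem or answer text.
Material-by-material LOI:
  sand: 331.1 × 0.002100 = 0.6953 g
  spodumene concentrate: 116.2 × 0.01480 = 1.720 g
  litharge: 185.3 × 0.001000 = 0.1853 g
  ATH: 109.4 × 0.3454 = 37.79 g
Total LOI = 40.39 g
Glass = batch − LOI = 742.0 − 40.39 = 701.6 g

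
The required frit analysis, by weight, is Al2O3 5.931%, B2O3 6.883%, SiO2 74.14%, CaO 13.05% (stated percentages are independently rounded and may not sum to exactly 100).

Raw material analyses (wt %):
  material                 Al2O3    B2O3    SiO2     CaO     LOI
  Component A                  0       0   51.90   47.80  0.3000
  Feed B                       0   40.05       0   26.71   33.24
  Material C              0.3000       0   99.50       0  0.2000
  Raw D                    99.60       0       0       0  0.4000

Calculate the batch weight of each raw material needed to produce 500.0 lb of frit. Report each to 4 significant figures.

All arithmetic maintains exact precision through the solve. The intermediate values are displayed (rounded to four significant digits) on the page — a single rounding completes each reported figure — all derived quantities (the four compositions, net glass mass, yield, the totals, ignition loss) are carried at full float precision using the weight values on 500.0 lb of glass, as set out in the problem or the answer.
Per-oxide target masses for 500.0 lb frit:
  Al2O3: 5.931% × 500.0 = 29.66 lb
  B2O3: 6.883% × 500.0 = 34.42 lb
  SiO2: 74.14% × 500.0 = 370.7 lb
  CaO: 13.05% × 500.0 = 65.25 lb
Sums-versus-targets review on the weights just shown, on the stated basis (sum by sum, the targets are met modulo rounding of the values):
  Al2O3: 326.4·0.003000 + 28.79·0.9960 = 29.65 lb (target 29.66 lb)
  B2O3: 85.93·0.4005 = 34.41 lb (target 34.42 lb)
  SiO2: 88.49·0.5190 + 326.4·0.9950 = 370.7 lb (target 370.7 lb)
  CaO: 88.49·0.4780 + 85.93·0.2671 = 65.25 lb (target 65.25 lb)
Consistency of the glass mass: the batch minus its LOI: 500.0 lb (the targets, summed, come to 500.0 lb; versus the stated basis of 500.0 lb — gaps are rounding artifacts).
Adding the batch up: Σ batch = 529.6 lb; ignition loss, Σ(batch × LOI) = 29.60 lb; yield, glass over the total, = 94.41%.

Batch per 500.0 lb frit:
  Component A: 88.49 lb
  Feed B: 85.93 lb
  Material C: 326.4 lb
  Raw D: 28.79 lb
Total batch = 529.6 lb; LOI loss = 29.60 lb; yield = 94.41%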